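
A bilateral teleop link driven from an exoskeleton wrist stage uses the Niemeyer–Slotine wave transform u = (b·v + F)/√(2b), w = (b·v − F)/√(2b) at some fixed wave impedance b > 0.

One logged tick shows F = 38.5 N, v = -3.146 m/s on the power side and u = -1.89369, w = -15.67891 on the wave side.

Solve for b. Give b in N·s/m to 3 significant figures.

u + w = -17.5726;  u + w = √(2b)·v, so √(2b) = -17.5726/(-3.146) = 5.5857.
b = (√(2b))²/2 = 31.2000/2 = 15.6000.
(Check via u − w = 2F/√(2b): u − w = 13.7852, 2F/√(2b) = 13.7852.)

b = 15.6 N·s/m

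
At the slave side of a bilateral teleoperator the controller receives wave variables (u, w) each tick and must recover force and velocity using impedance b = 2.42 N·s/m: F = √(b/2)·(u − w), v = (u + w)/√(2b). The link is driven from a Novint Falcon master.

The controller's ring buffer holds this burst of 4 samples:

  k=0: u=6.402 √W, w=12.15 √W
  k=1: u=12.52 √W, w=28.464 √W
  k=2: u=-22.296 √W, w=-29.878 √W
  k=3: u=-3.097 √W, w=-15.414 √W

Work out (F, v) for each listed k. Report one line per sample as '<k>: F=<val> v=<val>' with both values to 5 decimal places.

0: F=-6.32280 v=8.43273
1: F=-17.53840 v=18.62909
2: F=8.34020 v=-23.71545
3: F=13.54870 v=-8.41409

k=0: u−w=-5.74800, u+w=18.55200; √(b/2)=1.10000, √(2b)=2.20000; F=1.10000×(-5.748)=-6.32280, v=18.55200/2.20000=8.43273
k=1: u−w=-15.94400, u+w=40.98400; √(b/2)=1.10000, √(2b)=2.20000; F=1.10000×(-15.944)=-17.53840, v=40.98400/2.20000=18.62909
k=2: u−w=7.58200, u+w=-52.17400; √(b/2)=1.10000, √(2b)=2.20000; F=1.10000×7.582=8.34020, v=-52.17400/2.20000=-23.71545
k=3: u−w=12.31700, u+w=-18.51100; √(b/2)=1.10000, √(2b)=2.20000; F=1.10000×12.317=13.54870, v=-18.51100/2.20000=-8.41409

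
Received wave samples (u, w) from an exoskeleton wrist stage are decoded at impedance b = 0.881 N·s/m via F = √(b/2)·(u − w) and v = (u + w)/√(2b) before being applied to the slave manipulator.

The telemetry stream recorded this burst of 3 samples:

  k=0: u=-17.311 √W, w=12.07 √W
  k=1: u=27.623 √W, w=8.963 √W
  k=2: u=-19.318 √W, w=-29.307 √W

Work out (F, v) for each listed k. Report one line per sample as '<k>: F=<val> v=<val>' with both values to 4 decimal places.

k=0: u−w=-29.3810, u+w=-5.2410; √(b/2)=0.6637, √(2b)=1.3274; F=0.6637×(-29.381)=-19.5002, v=-5.2410/1.3274=-3.9483
k=1: u−w=18.6600, u+w=36.5860; √(b/2)=0.6637, √(2b)=1.3274; F=0.6637×18.66=12.3847, v=36.5860/1.3274=27.5621
k=2: u−w=9.9890, u+w=-48.6250; √(b/2)=0.6637, √(2b)=1.3274; F=0.6637×9.989=6.6297, v=-48.6250/1.3274=-36.6317

0: F=-19.5002 v=-3.9483
1: F=12.3847 v=27.5621
2: F=6.6297 v=-36.6317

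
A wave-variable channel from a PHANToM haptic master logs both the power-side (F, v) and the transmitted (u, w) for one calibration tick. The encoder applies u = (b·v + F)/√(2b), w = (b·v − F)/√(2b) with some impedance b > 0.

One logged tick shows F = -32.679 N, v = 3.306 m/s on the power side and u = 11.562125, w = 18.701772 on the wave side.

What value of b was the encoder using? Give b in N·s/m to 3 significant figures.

b = 41.9 N·s/m

u + w = 30.263897;  u + w = √(2b)·v, so √(2b) = 30.263897/3.306 = 9.154234.
b = (√(2b))²/2 = 83.799997/2 = 41.899998.
(Check via u − w = 2F/√(2b): u − w = -7.139647, 2F/√(2b) = -7.139647.)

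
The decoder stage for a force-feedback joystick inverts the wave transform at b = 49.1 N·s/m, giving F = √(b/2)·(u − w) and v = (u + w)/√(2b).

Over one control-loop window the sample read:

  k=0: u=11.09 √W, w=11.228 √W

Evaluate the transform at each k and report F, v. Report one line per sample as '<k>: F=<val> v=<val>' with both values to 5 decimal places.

k=0: u−w=-0.13800, u+w=22.31800; √(b/2)=4.95480, √(2b)=9.90959; F=4.95480×(-0.138)=-0.68376, v=22.31800/9.90959=2.25216

0: F=-0.68376 v=2.25216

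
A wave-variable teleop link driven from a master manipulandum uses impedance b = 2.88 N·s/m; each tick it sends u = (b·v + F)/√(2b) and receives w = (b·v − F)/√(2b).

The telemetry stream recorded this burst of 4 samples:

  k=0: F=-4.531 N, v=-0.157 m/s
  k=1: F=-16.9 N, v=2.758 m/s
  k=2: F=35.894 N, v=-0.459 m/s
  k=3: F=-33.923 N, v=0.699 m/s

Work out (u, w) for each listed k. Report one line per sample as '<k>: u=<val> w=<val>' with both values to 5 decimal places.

0: u=-2.07632 w=1.69952
1: u=-3.73207 w=10.35127
2: u=14.40503 w=-15.50663
3: u=-13.29578 w=14.97338

k=0: b·v=2.88×(-0.157)=-0.45216; √(2b)=2.40000; u=(-0.45216+(-4.531))/2.40000=-2.07632, w=(-0.45216−(-4.531))/2.40000=1.69952
k=1: b·v=2.88×2.758=7.94304; √(2b)=2.40000; u=(7.94304+(-16.9))/2.40000=-3.73207, w=(7.94304−(-16.9))/2.40000=10.35127
k=2: b·v=2.88×(-0.459)=-1.32192; √(2b)=2.40000; u=(-1.32192+35.894)/2.40000=14.40503, w=(-1.32192−35.894)/2.40000=-15.50663
k=3: b·v=2.88×0.699=2.01312; √(2b)=2.40000; u=(2.01312+(-33.923))/2.40000=-13.29578, w=(2.01312−(-33.923))/2.40000=14.97338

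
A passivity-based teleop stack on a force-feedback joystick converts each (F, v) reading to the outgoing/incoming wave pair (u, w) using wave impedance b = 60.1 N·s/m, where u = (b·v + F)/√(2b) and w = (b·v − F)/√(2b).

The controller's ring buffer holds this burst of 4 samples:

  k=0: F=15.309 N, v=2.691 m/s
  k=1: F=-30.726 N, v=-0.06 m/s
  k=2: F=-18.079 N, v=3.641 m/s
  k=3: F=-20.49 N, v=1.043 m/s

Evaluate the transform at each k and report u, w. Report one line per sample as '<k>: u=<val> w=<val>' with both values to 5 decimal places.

0: u=16.14784 w=13.35514
1: u=-3.13146 w=2.47365
2: u=18.31018 w=21.60820
3: u=3.84859 w=7.58642

k=0: b·v=60.1×2.691=161.72910; √(2b)=10.96358; u=(161.72910+15.309)/10.96358=16.14784, w=(161.72910−15.309)/10.96358=13.35514
k=1: b·v=60.1×(-0.06)=-3.60600; √(2b)=10.96358; u=(-3.60600+(-30.726))/10.96358=-3.13146, w=(-3.60600−(-30.726))/10.96358=2.47365
k=2: b·v=60.1×3.641=218.82410; √(2b)=10.96358; u=(218.82410+(-18.079))/10.96358=18.31018, w=(218.82410−(-18.079))/10.96358=21.60820
k=3: b·v=60.1×1.043=62.68430; √(2b)=10.96358; u=(62.68430+(-20.49))/10.96358=3.84859, w=(62.68430−(-20.49))/10.96358=7.58642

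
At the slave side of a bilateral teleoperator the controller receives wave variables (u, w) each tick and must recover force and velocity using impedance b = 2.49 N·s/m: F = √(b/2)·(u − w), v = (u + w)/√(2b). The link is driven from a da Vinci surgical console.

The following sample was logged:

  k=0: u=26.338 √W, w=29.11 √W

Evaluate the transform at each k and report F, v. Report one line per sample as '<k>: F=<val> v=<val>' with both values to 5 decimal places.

0: F=-3.09299 v=24.84684

k=0: u−w=-2.77200, u+w=55.44800; √(b/2)=1.11580, √(2b)=2.23159; F=1.11580×(-2.772)=-3.09299, v=55.44800/2.23159=24.84684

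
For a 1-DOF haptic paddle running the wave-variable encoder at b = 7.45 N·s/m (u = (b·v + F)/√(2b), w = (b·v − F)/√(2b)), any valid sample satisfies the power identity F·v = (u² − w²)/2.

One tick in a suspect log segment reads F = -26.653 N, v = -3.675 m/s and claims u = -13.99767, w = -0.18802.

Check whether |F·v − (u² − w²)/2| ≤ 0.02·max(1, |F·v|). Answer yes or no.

F·v = (-26.653)×(-3.675) = 97.9498 W.
(u² − w²)/2 = (195.9348 − 0.0354)/2 = 97.9497 W.
|Δ| = 0.0001;  2% of max(1, |F·v|) = 1.9590.

yes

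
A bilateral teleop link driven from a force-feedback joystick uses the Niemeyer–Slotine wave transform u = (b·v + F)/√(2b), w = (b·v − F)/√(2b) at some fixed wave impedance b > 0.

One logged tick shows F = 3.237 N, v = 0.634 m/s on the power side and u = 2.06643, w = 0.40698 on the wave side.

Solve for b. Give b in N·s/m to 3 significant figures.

b = 7.61 N·s/m

u + w = 2.4734;  u + w = √(2b)·v, so √(2b) = 2.4734/0.634 = 3.9013.
b = (√(2b))²/2 = 15.2200/2 = 7.6100.
(Check via u − w = 2F/√(2b): u − w = 1.6595, 2F/√(2b) = 1.6595.)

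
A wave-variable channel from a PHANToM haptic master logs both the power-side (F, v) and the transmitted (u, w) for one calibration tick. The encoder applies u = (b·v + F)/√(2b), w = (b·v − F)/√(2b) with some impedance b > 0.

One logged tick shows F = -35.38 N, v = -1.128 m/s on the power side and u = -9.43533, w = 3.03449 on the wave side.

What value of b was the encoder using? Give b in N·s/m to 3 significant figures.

u + w = -6.4008;  u + w = √(2b)·v, so √(2b) = -6.4008/(-1.128) = 5.6745.
b = (√(2b))²/2 = 32.2000/2 = 16.1000.
(Check via u − w = 2F/√(2b): u − w = -12.4698, 2F/√(2b) = -12.4698.)

b = 16.1 N·s/m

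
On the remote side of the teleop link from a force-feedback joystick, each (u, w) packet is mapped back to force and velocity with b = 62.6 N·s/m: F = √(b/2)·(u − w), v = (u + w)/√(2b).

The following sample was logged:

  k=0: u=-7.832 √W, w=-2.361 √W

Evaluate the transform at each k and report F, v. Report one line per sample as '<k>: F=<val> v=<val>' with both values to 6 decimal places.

k=0: u−w=-5.471000, u+w=-10.193000; √(b/2)=5.594640, √(2b)=11.189281; F=5.594640×(-5.471)=-30.608277, v=-10.193000/11.189281=-0.910961

0: F=-30.608277 v=-0.910961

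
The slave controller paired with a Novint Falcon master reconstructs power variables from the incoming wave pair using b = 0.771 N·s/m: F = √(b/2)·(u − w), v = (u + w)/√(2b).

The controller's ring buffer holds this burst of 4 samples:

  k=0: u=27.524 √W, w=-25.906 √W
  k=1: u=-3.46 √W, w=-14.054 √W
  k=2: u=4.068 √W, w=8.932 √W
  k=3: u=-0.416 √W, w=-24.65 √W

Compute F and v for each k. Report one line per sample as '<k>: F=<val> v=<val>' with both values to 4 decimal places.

k=0: u−w=53.4300, u+w=1.6180; √(b/2)=0.6209, √(2b)=1.2418; F=0.6209×53.43=33.1740, v=1.6180/1.2418=1.3030
k=1: u−w=10.5940, u+w=-17.5140; √(b/2)=0.6209, √(2b)=1.2418; F=0.6209×10.594=6.5777, v=-17.5140/1.2418=-14.1040
k=2: u−w=-4.8640, u+w=13.0000; √(b/2)=0.6209, √(2b)=1.2418; F=0.6209×(-4.864)=-3.0200, v=13.0000/1.2418=10.4689
k=3: u−w=24.2340, u+w=-25.0660; √(b/2)=0.6209, √(2b)=1.2418; F=0.6209×24.234=15.0466, v=-25.0660/1.2418=-20.1857

0: F=33.1740 v=1.3030
1: F=6.5777 v=-14.1040
2: F=-3.0200 v=10.4689
3: F=15.0466 v=-20.1857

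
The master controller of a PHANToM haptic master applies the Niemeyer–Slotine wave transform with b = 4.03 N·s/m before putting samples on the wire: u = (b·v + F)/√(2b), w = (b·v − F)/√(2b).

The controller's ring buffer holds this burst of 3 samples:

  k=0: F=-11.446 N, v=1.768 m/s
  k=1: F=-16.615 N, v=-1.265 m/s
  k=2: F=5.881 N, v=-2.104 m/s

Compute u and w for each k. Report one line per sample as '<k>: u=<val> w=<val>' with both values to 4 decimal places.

k=0: b·v=4.03×1.768=7.1250; √(2b)=2.8390; u=(7.1250+(-11.446))/2.8390=-1.5220, w=(7.1250−(-11.446))/2.8390=6.5414
k=1: b·v=4.03×(-1.265)=-5.0979; √(2b)=2.8390; u=(-5.0979+(-16.615))/2.8390=-7.6481, w=(-5.0979−(-16.615))/2.8390=4.0567
k=2: b·v=4.03×(-2.104)=-8.4791; √(2b)=2.8390; u=(-8.4791+5.881)/2.8390=-0.9151, w=(-8.4791−5.881)/2.8390=-5.0581

0: u=-1.5220 w=6.5414
1: u=-7.6481 w=4.0567
2: u=-0.9151 w=-5.0581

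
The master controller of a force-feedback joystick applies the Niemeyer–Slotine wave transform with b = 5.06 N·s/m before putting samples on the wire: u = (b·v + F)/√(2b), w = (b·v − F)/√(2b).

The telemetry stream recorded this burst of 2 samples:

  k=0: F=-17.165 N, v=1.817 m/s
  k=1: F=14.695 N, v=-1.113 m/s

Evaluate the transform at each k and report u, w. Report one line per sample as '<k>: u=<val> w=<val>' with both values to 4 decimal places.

0: u=-2.5057 w=8.2859
1: u=2.8490 w=-6.3897

k=0: b·v=5.06×1.817=9.1940; √(2b)=3.1812; u=(9.1940+(-17.165))/3.1812=-2.5057, w=(9.1940−(-17.165))/3.1812=8.2859
k=1: b·v=5.06×(-1.113)=-5.6318; √(2b)=3.1812; u=(-5.6318+14.695)/3.1812=2.8490, w=(-5.6318−14.695)/3.1812=-6.3897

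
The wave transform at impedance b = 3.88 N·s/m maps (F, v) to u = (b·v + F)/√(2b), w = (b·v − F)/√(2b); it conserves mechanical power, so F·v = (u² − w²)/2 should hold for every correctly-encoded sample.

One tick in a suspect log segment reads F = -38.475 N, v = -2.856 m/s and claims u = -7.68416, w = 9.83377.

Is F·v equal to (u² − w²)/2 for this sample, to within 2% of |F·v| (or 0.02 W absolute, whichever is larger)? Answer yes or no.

F·v = (-38.475)×(-2.856) = 109.88460 W.
(u² − w²)/2 = (59.04631 − 96.70303)/2 = -18.82836 W.
|Δ| = 128.71296;  2% of max(1, |F·v|) = 2.19769.

no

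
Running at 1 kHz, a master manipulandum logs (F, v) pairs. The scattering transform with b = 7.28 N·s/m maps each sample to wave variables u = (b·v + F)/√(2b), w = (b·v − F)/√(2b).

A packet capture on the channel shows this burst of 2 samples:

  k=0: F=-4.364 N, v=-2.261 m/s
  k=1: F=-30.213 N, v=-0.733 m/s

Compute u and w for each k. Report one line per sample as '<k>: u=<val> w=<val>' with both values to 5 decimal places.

0: u=-5.45739 w=-3.17003
1: u=-9.31643 w=6.51948

k=0: b·v=7.28×(-2.261)=-16.46008; √(2b)=3.81576; u=(-16.46008+(-4.364))/3.81576=-5.45739, w=(-16.46008−(-4.364))/3.81576=-3.17003
k=1: b·v=7.28×(-0.733)=-5.33624; √(2b)=3.81576; u=(-5.33624+(-30.213))/3.81576=-9.31643, w=(-5.33624−(-30.213))/3.81576=6.51948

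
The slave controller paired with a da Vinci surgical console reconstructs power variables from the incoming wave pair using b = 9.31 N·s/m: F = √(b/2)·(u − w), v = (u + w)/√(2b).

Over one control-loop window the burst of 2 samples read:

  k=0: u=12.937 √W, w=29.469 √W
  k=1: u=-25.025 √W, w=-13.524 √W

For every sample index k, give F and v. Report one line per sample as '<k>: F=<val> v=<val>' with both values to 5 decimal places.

0: F=-35.66853 v=9.82737
1: F=-24.81392 v=-8.93353

k=0: u−w=-16.53200, u+w=42.40600; √(b/2)=2.15754, √(2b)=4.31509; F=2.15754×(-16.532)=-35.66853, v=42.40600/4.31509=9.82737
k=1: u−w=-11.50100, u+w=-38.54900; √(b/2)=2.15754, √(2b)=4.31509; F=2.15754×(-11.501)=-24.81392, v=-38.54900/4.31509=-8.93353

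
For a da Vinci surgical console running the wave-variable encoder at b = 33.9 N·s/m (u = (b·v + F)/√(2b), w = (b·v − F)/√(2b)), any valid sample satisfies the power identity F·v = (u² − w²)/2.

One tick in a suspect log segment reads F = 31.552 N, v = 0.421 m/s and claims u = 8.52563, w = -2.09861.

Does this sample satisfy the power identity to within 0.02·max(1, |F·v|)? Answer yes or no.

F·v = 31.552×0.421 = 13.2834 W.
(u² − w²)/2 = (72.6864 − 4.4042)/2 = 34.1411 W.
|Δ| = 20.8577;  2% of max(1, |F·v|) = 0.2657.

no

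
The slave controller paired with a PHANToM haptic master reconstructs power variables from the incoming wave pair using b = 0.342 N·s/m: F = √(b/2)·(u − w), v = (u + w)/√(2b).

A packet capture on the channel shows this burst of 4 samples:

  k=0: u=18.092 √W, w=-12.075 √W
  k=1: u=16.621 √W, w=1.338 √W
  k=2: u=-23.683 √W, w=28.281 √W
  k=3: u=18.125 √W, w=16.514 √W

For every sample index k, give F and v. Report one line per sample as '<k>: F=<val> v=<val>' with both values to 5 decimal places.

0: F=12.47470 v=7.27532
1: F=6.31985 v=21.71471
2: F=-21.48823 v=5.55957
3: F=0.66618 v=41.88295

k=0: u−w=30.16700, u+w=6.01700; √(b/2)=0.41352, √(2b)=0.82704; F=0.41352×30.167=12.47470, v=6.01700/0.82704=7.27532
k=1: u−w=15.28300, u+w=17.95900; √(b/2)=0.41352, √(2b)=0.82704; F=0.41352×15.283=6.31985, v=17.95900/0.82704=21.71471
k=2: u−w=-51.96400, u+w=4.59800; √(b/2)=0.41352, √(2b)=0.82704; F=0.41352×(-51.964)=-21.48823, v=4.59800/0.82704=5.55957
k=3: u−w=1.61100, u+w=34.63900; √(b/2)=0.41352, √(2b)=0.82704; F=0.41352×1.611=0.66618, v=34.63900/0.82704=41.88295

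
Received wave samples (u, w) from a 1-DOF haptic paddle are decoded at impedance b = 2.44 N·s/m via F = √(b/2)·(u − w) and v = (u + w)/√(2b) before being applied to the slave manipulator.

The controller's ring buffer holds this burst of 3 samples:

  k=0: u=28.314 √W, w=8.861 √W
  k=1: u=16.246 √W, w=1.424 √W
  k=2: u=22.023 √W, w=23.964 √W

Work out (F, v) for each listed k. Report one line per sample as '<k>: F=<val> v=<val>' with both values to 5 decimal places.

k=0: u−w=19.45300, u+w=37.17500; √(b/2)=1.10454, √(2b)=2.20907; F=1.10454×19.453=21.48654, v=37.17500/2.20907=16.82833
k=1: u−w=14.82200, u+w=17.67000; √(b/2)=1.10454, √(2b)=2.20907; F=1.10454×14.822=16.37143, v=17.67000/2.20907=7.99883
k=2: u−w=-1.94100, u+w=45.98700; √(b/2)=1.10454, √(2b)=2.20907; F=1.10454×(-1.941)=-2.14390, v=45.98700/2.20907=20.81734

0: F=21.48654 v=16.82833
1: F=16.37143 v=7.99883
2: F=-2.14390 v=20.81734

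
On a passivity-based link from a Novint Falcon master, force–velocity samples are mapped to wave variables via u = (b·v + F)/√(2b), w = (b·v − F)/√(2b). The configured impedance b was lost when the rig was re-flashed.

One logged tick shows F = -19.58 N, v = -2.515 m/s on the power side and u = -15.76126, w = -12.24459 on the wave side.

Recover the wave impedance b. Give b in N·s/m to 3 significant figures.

u + w = -28.00585;  u + w = √(2b)·v, so √(2b) = -28.00585/(-2.515) = 11.13553.
b = (√(2b))²/2 = 123.99996/2 = 61.99998.
(Check via u − w = 2F/√(2b): u − w = -3.51667, 2F/√(2b) = -3.51667.)

b = 62 N·s/m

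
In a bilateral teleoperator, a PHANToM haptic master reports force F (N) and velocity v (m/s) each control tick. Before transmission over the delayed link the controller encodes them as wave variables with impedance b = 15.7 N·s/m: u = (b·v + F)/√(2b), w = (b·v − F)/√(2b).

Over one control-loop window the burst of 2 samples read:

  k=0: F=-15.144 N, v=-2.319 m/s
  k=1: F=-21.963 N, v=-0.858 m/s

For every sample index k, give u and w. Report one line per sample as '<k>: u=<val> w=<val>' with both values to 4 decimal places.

k=0: b·v=15.7×(-2.319)=-36.4083; √(2b)=5.6036; u=(-36.4083+(-15.144))/5.6036=-9.1999, w=(-36.4083−(-15.144))/5.6036=-3.7948
k=1: b·v=15.7×(-0.858)=-13.4706; √(2b)=5.6036; u=(-13.4706+(-21.963))/5.6036=-6.3234, w=(-13.4706−(-21.963))/5.6036=1.5155

0: u=-9.1999 w=-3.7948
1: u=-6.3234 w=1.5155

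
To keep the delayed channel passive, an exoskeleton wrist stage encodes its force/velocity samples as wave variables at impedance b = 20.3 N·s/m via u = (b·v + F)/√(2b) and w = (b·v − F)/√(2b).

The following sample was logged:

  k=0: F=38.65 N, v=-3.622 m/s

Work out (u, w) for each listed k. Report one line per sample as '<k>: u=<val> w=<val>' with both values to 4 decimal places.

0: u=-5.4736 w=-17.6051

k=0: b·v=20.3×(-3.622)=-73.5266; √(2b)=6.3718; u=(-73.5266+38.65)/6.3718=-5.4736, w=(-73.5266−38.65)/6.3718=-17.6051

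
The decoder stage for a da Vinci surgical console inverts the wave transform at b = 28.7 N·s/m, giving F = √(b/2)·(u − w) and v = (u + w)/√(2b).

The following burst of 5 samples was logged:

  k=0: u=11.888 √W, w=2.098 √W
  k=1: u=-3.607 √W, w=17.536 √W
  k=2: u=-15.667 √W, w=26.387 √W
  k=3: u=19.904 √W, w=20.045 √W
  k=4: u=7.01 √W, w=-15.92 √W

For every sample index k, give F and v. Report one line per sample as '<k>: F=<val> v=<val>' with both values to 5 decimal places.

k=0: u−w=9.79000, u+w=13.98600; √(b/2)=3.78814, √(2b)=7.57628; F=3.78814×9.79=37.08588, v=13.98600/7.57628=1.84602
k=1: u−w=-21.14300, u+w=13.92900; √(b/2)=3.78814, √(2b)=7.57628; F=3.78814×(-21.143)=-80.09263, v=13.92900/7.57628=1.83850
k=2: u−w=-42.05400, u+w=10.72000; √(b/2)=3.78814, √(2b)=7.57628; F=3.78814×(-42.054)=-159.30641, v=10.72000/7.57628=1.41494
k=3: u−w=-0.14100, u+w=39.94900; √(b/2)=3.78814, √(2b)=7.57628; F=3.78814×(-0.141)=-0.53413, v=39.94900/7.57628=5.27291
k=4: u−w=22.93000, u+w=-8.91000; √(b/2)=3.78814, √(2b)=7.57628; F=3.78814×22.93=86.86204, v=-8.91000/7.57628=-1.17604

0: F=37.08588 v=1.84602
1: F=-80.09263 v=1.83850
2: F=-159.30641 v=1.41494
3: F=-0.53413 v=5.27291
4: F=86.86204 v=-1.17604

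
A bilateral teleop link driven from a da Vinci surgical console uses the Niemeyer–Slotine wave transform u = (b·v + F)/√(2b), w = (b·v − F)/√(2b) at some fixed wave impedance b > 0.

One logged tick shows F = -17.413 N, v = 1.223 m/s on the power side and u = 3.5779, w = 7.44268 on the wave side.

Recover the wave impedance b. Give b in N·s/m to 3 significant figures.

b = 40.6 N·s/m

u + w = 11.0206;  u + w = √(2b)·v, so √(2b) = 11.0206/1.223 = 9.0111.
b = (√(2b))²/2 = 81.2000/2 = 40.6000.
(Check via u − w = 2F/√(2b): u − w = -3.8648, 2F/√(2b) = -3.8648.)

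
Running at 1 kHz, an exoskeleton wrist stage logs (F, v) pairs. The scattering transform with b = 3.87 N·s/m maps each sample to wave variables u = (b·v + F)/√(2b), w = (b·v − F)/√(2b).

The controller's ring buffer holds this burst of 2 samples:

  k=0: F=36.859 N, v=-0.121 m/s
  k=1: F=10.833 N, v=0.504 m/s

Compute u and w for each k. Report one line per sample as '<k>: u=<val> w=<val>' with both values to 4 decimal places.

0: u=13.0804 w=-13.4170
1: u=4.5949 w=-3.1928

k=0: b·v=3.87×(-0.121)=-0.4683; √(2b)=2.7821; u=(-0.4683+36.859)/2.7821=13.0804, w=(-0.4683−36.859)/2.7821=-13.4170
k=1: b·v=3.87×0.504=1.9505; √(2b)=2.7821; u=(1.9505+10.833)/2.7821=4.5949, w=(1.9505−10.833)/2.7821=-3.1928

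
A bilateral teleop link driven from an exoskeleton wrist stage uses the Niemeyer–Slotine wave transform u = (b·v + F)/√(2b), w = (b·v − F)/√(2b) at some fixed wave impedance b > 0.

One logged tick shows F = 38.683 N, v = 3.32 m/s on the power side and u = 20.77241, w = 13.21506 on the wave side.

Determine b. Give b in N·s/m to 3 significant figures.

u + w = 33.9875;  u + w = √(2b)·v, so √(2b) = 33.9875/3.32 = 10.2372.
b = (√(2b))²/2 = 104.8001/2 = 52.4000.
(Check via u − w = 2F/√(2b): u − w = 7.5574, 2F/√(2b) = 7.5573.)

b = 52.4 N·s/m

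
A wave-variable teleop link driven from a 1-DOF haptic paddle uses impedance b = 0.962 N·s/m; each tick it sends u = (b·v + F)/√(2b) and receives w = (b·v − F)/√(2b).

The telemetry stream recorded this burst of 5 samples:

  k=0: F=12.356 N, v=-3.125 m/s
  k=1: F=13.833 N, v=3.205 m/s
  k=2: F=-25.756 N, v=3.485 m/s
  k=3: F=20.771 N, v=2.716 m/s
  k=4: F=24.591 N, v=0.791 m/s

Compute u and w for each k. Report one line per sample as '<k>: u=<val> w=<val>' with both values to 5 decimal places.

0: u=6.74058 w=-11.07522
1: u=12.19553 w=-7.74992
2: u=-16.15147 w=20.98545
3: u=16.85825 w=-13.09093
4: u=18.27716 w=-17.17998

k=0: b·v=0.962×(-3.125)=-3.00625; √(2b)=1.38708; u=(-3.00625+12.356)/1.38708=6.74058, w=(-3.00625−12.356)/1.38708=-11.07522
k=1: b·v=0.962×3.205=3.08321; √(2b)=1.38708; u=(3.08321+13.833)/1.38708=12.19553, w=(3.08321−13.833)/1.38708=-7.74992
k=2: b·v=0.962×3.485=3.35257; √(2b)=1.38708; u=(3.35257+(-25.756))/1.38708=-16.15147, w=(3.35257−(-25.756))/1.38708=20.98545
k=3: b·v=0.962×2.716=2.61279; √(2b)=1.38708; u=(2.61279+20.771)/1.38708=16.85825, w=(2.61279−20.771)/1.38708=-13.09093
k=4: b·v=0.962×0.791=0.76094; √(2b)=1.38708; u=(0.76094+24.591)/1.38708=18.27716, w=(0.76094−24.591)/1.38708=-17.17998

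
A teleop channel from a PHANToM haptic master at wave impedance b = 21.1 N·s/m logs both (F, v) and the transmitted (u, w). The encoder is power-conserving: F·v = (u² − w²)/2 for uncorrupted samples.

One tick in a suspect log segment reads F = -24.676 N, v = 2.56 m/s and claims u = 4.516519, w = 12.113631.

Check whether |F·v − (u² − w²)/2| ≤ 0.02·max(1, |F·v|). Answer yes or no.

F·v = (-24.676)×2.56 = -63.170560 W.
(u² − w²)/2 = (20.398944 − 146.740056)/2 = -63.170556 W.
|Δ| = 0.000004;  2% of max(1, |F·v|) = 1.263411.

yes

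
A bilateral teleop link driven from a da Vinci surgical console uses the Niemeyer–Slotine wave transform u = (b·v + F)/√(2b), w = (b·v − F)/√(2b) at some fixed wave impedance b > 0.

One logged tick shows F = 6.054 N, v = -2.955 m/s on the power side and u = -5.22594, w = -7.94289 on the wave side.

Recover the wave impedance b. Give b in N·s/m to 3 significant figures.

b = 9.93 N·s/m

u + w = -13.1688;  u + w = √(2b)·v, so √(2b) = -13.1688/(-2.955) = 4.4565.
b = (√(2b))²/2 = 19.8600/2 = 9.9300.
(Check via u − w = 2F/√(2b): u − w = 2.7170, 2F/√(2b) = 2.7170.)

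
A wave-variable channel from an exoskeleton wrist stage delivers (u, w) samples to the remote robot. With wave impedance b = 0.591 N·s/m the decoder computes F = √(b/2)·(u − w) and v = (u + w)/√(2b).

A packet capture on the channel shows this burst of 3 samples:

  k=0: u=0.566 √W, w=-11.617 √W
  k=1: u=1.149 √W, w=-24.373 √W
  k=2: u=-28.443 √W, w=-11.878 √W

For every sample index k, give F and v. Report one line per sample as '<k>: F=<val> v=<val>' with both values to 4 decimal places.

k=0: u−w=12.1830, u+w=-11.0510; √(b/2)=0.5436, √(2b)=1.0872; F=0.5436×12.183=6.6227, v=-11.0510/1.0872=-10.1647
k=1: u−w=25.5220, u+w=-23.2240; √(b/2)=0.5436, √(2b)=1.0872; F=0.5436×25.522=13.8737, v=-23.2240/1.0872=-21.3613
k=2: u−w=-16.5650, u+w=-40.3210; √(b/2)=0.5436, √(2b)=1.0872; F=0.5436×(-16.565)=-9.0047, v=-40.3210/1.0872=-37.0871

0: F=6.6227 v=-10.1647
1: F=13.8737 v=-21.3613
2: F=-9.0047 v=-37.0871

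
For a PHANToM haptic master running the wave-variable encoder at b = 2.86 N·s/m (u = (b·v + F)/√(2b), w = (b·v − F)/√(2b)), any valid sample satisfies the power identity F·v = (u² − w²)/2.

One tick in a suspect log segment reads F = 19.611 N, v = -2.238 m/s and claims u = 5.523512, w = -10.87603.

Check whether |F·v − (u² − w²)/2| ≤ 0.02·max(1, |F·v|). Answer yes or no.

yes

F·v = 19.611×(-2.238) = -43.889418 W.
(u² − w²)/2 = (30.509185 − 118.288029)/2 = -43.889422 W.
|Δ| = 0.000004;  2% of max(1, |F·v|) = 0.877788.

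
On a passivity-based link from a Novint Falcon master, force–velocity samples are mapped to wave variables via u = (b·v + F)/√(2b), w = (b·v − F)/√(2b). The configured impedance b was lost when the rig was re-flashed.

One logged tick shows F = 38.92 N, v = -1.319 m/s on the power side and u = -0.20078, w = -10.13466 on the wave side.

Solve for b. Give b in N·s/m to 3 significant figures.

u + w = -10.33544;  u + w = √(2b)·v, so √(2b) = -10.33544/(-1.319) = 7.83582.
b = (√(2b))²/2 = 61.40000/2 = 30.70000.
(Check via u − w = 2F/√(2b): u − w = 9.93388, 2F/√(2b) = 9.93387.)

b = 30.7 N·s/m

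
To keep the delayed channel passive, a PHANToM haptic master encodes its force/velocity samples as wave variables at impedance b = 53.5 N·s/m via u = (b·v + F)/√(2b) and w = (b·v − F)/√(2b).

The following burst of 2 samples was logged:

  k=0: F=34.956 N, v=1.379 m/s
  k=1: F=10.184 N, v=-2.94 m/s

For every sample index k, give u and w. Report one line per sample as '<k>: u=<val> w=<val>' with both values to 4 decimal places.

0: u=10.5116 w=3.7529
1: u=-14.2213 w=-16.1903

k=0: b·v=53.5×1.379=73.7765; √(2b)=10.3441; u=(73.7765+34.956)/10.3441=10.5116, w=(73.7765−34.956)/10.3441=3.7529
k=1: b·v=53.5×(-2.94)=-157.2900; √(2b)=10.3441; u=(-157.2900+10.184)/10.3441=-14.2213, w=(-157.2900−10.184)/10.3441=-16.1903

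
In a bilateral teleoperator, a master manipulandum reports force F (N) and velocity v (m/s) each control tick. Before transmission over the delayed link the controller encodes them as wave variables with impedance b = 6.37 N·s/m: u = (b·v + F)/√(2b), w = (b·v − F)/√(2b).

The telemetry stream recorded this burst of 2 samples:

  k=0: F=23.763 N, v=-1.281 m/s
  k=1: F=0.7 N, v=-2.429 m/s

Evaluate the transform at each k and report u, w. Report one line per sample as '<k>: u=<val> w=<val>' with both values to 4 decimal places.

k=0: b·v=6.37×(-1.281)=-8.1600; √(2b)=3.5693; u=(-8.1600+23.763)/3.5693=4.3714, w=(-8.1600−23.763)/3.5693=-8.9437
k=1: b·v=6.37×(-2.429)=-15.4727; √(2b)=3.5693; u=(-15.4727+0.7)/3.5693=-4.1388, w=(-15.4727−0.7)/3.5693=-4.5310

0: u=4.3714 w=-8.9437
1: u=-4.1388 w=-4.5310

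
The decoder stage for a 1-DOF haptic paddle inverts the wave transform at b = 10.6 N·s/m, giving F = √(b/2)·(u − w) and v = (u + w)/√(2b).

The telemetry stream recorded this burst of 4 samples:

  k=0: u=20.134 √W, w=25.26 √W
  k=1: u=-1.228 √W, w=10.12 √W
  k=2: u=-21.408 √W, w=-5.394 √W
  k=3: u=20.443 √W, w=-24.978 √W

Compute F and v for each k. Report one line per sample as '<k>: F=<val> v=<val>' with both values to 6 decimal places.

k=0: u−w=-5.126000, u+w=45.394000; √(b/2)=2.302173, √(2b)=4.604346; F=2.302173×(-5.126)=-11.800938, v=45.394000/4.604346=9.858947
k=1: u−w=-11.348000, u+w=8.892000; √(b/2)=2.302173, √(2b)=4.604346; F=2.302173×(-11.348)=-26.125058, v=8.892000/4.604346=1.931219
k=2: u−w=-16.014000, u+w=-26.802000; √(b/2)=2.302173, √(2b)=4.604346; F=2.302173×(-16.014)=-36.866997, v=-26.802000/4.604346=-5.821022
k=3: u−w=45.421000, u+w=-4.535000; √(b/2)=2.302173, √(2b)=4.604346; F=2.302173×45.421=104.566995, v=-4.535000/4.604346=-0.984939

0: F=-11.800938 v=9.858947
1: F=-26.125058 v=1.931219
2: F=-36.866997 v=-5.821022
3: F=104.566995 v=-0.984939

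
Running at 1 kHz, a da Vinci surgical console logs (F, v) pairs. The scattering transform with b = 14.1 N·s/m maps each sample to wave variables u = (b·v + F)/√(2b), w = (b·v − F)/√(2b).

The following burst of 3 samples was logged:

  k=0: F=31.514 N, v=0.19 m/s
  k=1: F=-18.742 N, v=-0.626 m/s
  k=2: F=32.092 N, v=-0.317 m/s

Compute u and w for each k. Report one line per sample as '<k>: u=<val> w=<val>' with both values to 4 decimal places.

k=0: b·v=14.1×0.19=2.6790; √(2b)=5.3104; u=(2.6790+31.514)/5.3104=6.4389, w=(2.6790−31.514)/5.3104=-5.4299
k=1: b·v=14.1×(-0.626)=-8.8266; √(2b)=5.3104; u=(-8.8266+(-18.742))/5.3104=-5.1915, w=(-8.8266−(-18.742))/5.3104=1.8672
k=2: b·v=14.1×(-0.317)=-4.4697; √(2b)=5.3104; u=(-4.4697+32.092)/5.3104=5.2016, w=(-4.4697−32.092)/5.3104=-6.8850

0: u=6.4389 w=-5.4299
1: u=-5.1915 w=1.8672
2: u=5.2016 w=-6.8850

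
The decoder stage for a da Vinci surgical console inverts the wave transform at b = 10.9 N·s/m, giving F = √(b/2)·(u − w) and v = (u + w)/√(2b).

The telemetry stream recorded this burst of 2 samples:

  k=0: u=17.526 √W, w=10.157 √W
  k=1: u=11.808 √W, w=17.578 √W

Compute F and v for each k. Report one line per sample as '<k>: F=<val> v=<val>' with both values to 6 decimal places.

0: F=17.203104 v=5.929047
1: F=-13.470201 v=6.293790

k=0: u−w=7.369000, u+w=27.683000; √(b/2)=2.334524, √(2b)=4.669047; F=2.334524×7.369=17.203104, v=27.683000/4.669047=5.929047
k=1: u−w=-5.770000, u+w=29.386000; √(b/2)=2.334524, √(2b)=4.669047; F=2.334524×(-5.77)=-13.470201, v=29.386000/4.669047=6.293790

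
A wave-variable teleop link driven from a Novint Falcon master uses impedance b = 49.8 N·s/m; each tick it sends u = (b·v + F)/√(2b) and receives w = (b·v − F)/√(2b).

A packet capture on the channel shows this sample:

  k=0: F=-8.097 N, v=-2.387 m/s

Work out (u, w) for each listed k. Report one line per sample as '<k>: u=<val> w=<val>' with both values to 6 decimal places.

0: u=-12.722430 w=-11.099782

k=0: b·v=49.8×(-2.387)=-118.872600; √(2b)=9.979980; u=(-118.872600+(-8.097))/9.979980=-12.722430, w=(-118.872600−(-8.097))/9.979980=-11.099782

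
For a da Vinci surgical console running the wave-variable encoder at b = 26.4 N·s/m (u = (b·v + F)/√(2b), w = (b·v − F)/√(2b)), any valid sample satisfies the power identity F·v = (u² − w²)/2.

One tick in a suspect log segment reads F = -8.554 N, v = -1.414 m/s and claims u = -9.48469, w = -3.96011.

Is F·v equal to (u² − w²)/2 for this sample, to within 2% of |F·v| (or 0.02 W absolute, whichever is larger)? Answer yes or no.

F·v = (-8.554)×(-1.414) = 12.0954 W.
(u² − w²)/2 = (89.9593 − 15.6825)/2 = 37.1384 W.
|Δ| = 25.0431;  2% of max(1, |F·v|) = 0.2419.

no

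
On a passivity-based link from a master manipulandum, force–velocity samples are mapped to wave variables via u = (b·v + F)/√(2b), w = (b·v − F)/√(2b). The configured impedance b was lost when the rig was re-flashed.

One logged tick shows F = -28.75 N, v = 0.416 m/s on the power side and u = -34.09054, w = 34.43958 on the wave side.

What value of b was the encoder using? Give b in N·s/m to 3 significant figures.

u + w = 0.3490;  u + w = √(2b)·v, so √(2b) = 0.3490/0.416 = 0.8390.
b = (√(2b))²/2 = 0.7040/2 = 0.3520.
(Check via u − w = 2F/√(2b): u − w = -68.5301, 2F/√(2b) = -68.5308.)

b = 0.352 N·s/m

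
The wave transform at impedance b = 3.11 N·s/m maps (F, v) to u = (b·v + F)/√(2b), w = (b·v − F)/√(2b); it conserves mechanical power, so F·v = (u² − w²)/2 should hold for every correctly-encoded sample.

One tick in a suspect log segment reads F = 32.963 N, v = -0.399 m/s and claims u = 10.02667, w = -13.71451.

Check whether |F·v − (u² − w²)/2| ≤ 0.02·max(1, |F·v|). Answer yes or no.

no

F·v = 32.963×(-0.399) = -13.1522 W.
(u² − w²)/2 = (100.5341 − 188.0878)/2 = -43.7768 W.
|Δ| = 30.6246;  2% of max(1, |F·v|) = 0.2630.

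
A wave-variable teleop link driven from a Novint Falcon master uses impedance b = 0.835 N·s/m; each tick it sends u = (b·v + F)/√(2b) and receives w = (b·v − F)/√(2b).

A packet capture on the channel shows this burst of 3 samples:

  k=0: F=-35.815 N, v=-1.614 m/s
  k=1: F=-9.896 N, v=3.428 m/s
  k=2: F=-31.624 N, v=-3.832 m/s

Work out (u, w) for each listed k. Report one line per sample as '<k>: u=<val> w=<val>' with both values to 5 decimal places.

k=0: b·v=0.835×(-1.614)=-1.34769; √(2b)=1.29228; u=(-1.34769+(-35.815))/1.29228=-28.75735, w=(-1.34769−(-35.815))/1.29228=26.67161
k=1: b·v=0.835×3.428=2.86238; √(2b)=1.29228; u=(2.86238+(-9.896))/1.29228=-5.44278, w=(2.86238−(-9.896))/1.29228=9.87273
k=2: b·v=0.835×(-3.832)=-3.19972; √(2b)=1.29228; u=(-3.19972+(-31.624))/1.29228=-26.94740, w=(-3.19972−(-31.624))/1.29228=21.99537

0: u=-28.75735 w=26.67161
1: u=-5.44278 w=9.87273
2: u=-26.94740 w=21.99537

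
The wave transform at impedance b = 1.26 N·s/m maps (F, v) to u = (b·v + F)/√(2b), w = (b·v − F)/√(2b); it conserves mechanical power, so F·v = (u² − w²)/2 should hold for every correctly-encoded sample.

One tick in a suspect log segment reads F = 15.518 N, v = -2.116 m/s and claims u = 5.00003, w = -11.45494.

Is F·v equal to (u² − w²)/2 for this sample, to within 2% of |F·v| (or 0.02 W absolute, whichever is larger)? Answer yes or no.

no

F·v = 15.518×(-2.116) = -32.8361 W.
(u² − w²)/2 = (25.0003 − 131.2157)/2 = -53.1077 W.
|Δ| = 20.2716;  2% of max(1, |F·v|) = 0.6567.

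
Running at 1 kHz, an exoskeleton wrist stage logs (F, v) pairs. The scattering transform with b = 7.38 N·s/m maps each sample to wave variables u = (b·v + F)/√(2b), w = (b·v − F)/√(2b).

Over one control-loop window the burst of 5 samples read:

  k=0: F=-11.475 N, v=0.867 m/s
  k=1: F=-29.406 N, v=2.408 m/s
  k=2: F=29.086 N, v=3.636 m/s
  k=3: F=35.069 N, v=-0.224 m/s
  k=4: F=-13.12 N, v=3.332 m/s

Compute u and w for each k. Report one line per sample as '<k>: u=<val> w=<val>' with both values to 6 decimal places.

k=0: b·v=7.38×0.867=6.398460; √(2b)=3.841875; u=(6.398460+(-11.475))/3.841875=-1.321371, w=(6.398460−(-11.475))/3.841875=4.652276
k=1: b·v=7.38×2.408=17.771040; √(2b)=3.841875; u=(17.771040+(-29.406))/3.841875=-3.028459, w=(17.771040−(-29.406))/3.841875=12.279693
k=2: b·v=7.38×3.636=26.833680; √(2b)=3.841875; u=(26.833680+29.086)/3.841875=14.555311, w=(26.833680−29.086)/3.841875=-0.586255
k=3: b·v=7.38×(-0.224)=-1.653120; √(2b)=3.841875; u=(-1.653120+35.069)/3.841875=8.697806, w=(-1.653120−35.069)/3.841875=-9.558386
k=4: b·v=7.38×3.332=24.590160; √(2b)=3.841875; u=(24.590160+(-13.12))/3.841875=2.985563, w=(24.590160−(-13.12))/3.841875=9.815563

0: u=-1.321371 w=4.652276
1: u=-3.028459 w=12.279693
2: u=14.555311 w=-0.586255
3: u=8.697806 w=-9.558386
4: u=2.985563 w=9.815563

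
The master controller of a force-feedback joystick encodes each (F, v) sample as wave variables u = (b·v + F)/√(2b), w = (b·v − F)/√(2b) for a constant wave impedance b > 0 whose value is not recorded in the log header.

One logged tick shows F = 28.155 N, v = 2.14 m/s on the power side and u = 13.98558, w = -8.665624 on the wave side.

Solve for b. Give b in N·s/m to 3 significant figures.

b = 3.09 N·s/m

u + w = 5.319956;  u + w = √(2b)·v, so √(2b) = 5.319956/2.14 = 2.485961.
b = (√(2b))²/2 = 6.180001/2 = 3.090000.
(Check via u − w = 2F/√(2b): u − w = 22.651204, 2F/√(2b) = 22.651202.)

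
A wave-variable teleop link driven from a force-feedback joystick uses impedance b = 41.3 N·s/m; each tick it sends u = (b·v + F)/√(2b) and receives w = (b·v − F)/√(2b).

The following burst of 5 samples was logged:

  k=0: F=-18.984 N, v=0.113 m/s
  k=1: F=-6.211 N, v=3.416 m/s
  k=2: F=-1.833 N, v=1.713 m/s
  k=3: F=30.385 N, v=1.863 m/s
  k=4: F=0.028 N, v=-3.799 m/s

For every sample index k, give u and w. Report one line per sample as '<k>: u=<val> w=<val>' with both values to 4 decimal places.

0: u=-1.5753 w=2.6023
1: u=14.8397 w=16.2065
2: u=7.5826 w=7.9859
3: u=11.8091 w=5.1226
4: u=-17.2604 w=-17.2666

k=0: b·v=41.3×0.113=4.6669; √(2b)=9.0885; u=(4.6669+(-18.984))/9.0885=-1.5753, w=(4.6669−(-18.984))/9.0885=2.6023
k=1: b·v=41.3×3.416=141.0808; √(2b)=9.0885; u=(141.0808+(-6.211))/9.0885=14.8397, w=(141.0808−(-6.211))/9.0885=16.2065
k=2: b·v=41.3×1.713=70.7469; √(2b)=9.0885; u=(70.7469+(-1.833))/9.0885=7.5826, w=(70.7469−(-1.833))/9.0885=7.9859
k=3: b·v=41.3×1.863=76.9419; √(2b)=9.0885; u=(76.9419+30.385)/9.0885=11.8091, w=(76.9419−30.385)/9.0885=5.1226
k=4: b·v=41.3×(-3.799)=-156.8987; √(2b)=9.0885; u=(-156.8987+0.028)/9.0885=-17.2604, w=(-156.8987−0.028)/9.0885=-17.2666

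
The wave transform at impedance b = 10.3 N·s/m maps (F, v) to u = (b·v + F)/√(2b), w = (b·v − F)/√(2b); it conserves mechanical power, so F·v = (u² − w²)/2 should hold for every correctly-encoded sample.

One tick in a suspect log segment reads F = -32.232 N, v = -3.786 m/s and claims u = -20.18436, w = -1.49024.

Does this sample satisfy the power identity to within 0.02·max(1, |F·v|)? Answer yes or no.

no

F·v = (-32.232)×(-3.786) = 122.0304 W.
(u² − w²)/2 = (407.4084 − 2.2208)/2 = 202.5938 W.
|Δ| = 80.5634;  2% of max(1, |F·v|) = 2.4406.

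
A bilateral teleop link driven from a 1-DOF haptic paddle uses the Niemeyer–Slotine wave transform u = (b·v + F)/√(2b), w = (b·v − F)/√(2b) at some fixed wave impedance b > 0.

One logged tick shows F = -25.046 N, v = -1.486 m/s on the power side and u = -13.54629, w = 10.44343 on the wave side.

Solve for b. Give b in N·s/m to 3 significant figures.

b = 2.18 N·s/m

u + w = -3.1029;  u + w = √(2b)·v, so √(2b) = -3.1029/(-1.486) = 2.0881.
b = (√(2b))²/2 = 4.3600/2 = 2.1800.
(Check via u − w = 2F/√(2b): u − w = -23.9897, 2F/√(2b) = -23.9897.)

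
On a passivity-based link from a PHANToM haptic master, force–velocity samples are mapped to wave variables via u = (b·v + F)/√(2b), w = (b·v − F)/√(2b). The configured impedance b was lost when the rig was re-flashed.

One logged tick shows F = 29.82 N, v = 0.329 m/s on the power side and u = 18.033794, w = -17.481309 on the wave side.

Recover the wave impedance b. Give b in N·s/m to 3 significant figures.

u + w = 0.552485;  u + w = √(2b)·v, so √(2b) = 0.552485/0.329 = 1.679286.
b = (√(2b))²/2 = 2.820001/2 = 1.410000.
(Check via u − w = 2F/√(2b): u − w = 35.515103, 2F/√(2b) = 35.515100.)

b = 1.41 N·s/m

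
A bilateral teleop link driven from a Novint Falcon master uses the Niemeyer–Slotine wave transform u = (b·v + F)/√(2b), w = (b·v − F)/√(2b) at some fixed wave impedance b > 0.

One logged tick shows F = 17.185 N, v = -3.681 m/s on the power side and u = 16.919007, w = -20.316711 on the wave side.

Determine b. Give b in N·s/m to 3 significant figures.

u + w = -3.397704;  u + w = √(2b)·v, so √(2b) = -3.397704/(-3.681) = 0.923038.
b = (√(2b))²/2 = 0.852000/2 = 0.426000.
(Check via u − w = 2F/√(2b): u − w = 37.235718, 2F/√(2b) = 37.235724.)

b = 0.426 N·s/m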